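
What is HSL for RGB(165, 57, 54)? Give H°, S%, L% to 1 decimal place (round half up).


Normalize: R'=165/255≈0.6471, G'=57/255≈0.2235, B'=54/255≈0.2118
Max=165/255, Min=54/255, Δ=Max-Min=111/255
L = (Max+Min)/2 = (165+54)/510 = 219/510 = 0.42941… → L = 42.9%
L ≤ 0.5 → S = Δ/(Max+Min) = 111/(165+54) = 111/219 = 0.50684… → S = 50.7%
(the 1/255 factors cancel in S and H, so raw channel differences can be used)
Max is R' → H = 60 × (((G-B)/Δ) mod 6) = 60 × (((57-54)/111) mod 6)
  3/111 = 0.0270…
  H = 60 × 0.0270… = 1.621…° → H = 1.6°
= HSL(1.6°, 50.7%, 42.9%)


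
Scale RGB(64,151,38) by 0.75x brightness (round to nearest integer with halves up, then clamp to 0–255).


Multiply each channel by 0.75, round half up, clamp to [0, 255]
R: 64×0.75 = 48
G: 151×0.75 = 113.25 → round → 113
B: 38×0.75 = 28.5 → round → 29
= RGB(48, 113, 29)


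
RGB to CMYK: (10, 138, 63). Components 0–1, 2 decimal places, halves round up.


R'=10/255≈0.0392, G'=138/255≈0.5412, B'=63/255≈0.2471
K = 1 - max(R',G',B') = 1 - 138/255 = 117/255 = 0.45882… → 0.46
(1-R'-K)/(1-K) simplifies to (max-R)/max with max = 138:
C = (138-10)/138 = 128/138 = 0.92753… → 0.93
M = (138-138)/138 = 0/138 = 0 → 0.00
Y = (138-63)/138 = 75/138 = 0.54347… → 0.54
= CMYK(0.93, 0.00, 0.54, 0.46)


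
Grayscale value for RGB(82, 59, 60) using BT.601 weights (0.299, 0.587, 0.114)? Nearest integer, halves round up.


Gray = 0.299×R + 0.587×G + 0.114×B
Gray = 0.299×82 + 0.587×59 + 0.114×60
Gray = 24.518 + 34.633 + 6.840
Gray = 65.991 → round half up → 66
Gray = 66


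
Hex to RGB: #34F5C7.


34 → 52 (R)
F5 → 245 (G)
C7 → 199 (B)
= RGB(52, 245, 199)


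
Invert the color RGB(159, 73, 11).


Invert: (255-R, 255-G, 255-B)
R: 255-159 = 96
G: 255-73 = 182
B: 255-11 = 244
= RGB(96, 182, 244)


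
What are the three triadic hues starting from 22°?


Triadic: equally spaced at 120° intervals
H1 = 22°
H2 = (22 + 120) mod 360 = 142°
H3 = (22 + 240) mod 360 = 262°
Triadic = 22°, 142°, 262°


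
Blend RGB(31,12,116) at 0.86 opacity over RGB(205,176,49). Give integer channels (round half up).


C = α×F + (1-α)×B, with 1-α = 0.14
R: 0.86×31 + 0.14×205 = 26.66 + 28.70 = 55.36 → 55
G: 0.86×12 + 0.14×176 = 10.32 + 24.64 = 34.96 → 35
B: 0.86×116 + 0.14×49 = 99.76 + 6.86 = 106.62 → 107
= RGB(55, 35, 107)


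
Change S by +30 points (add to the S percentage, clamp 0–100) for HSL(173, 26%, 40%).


Original S = 26%
Adjustment = +30 percentage points
New S = 26 + (30) = 56
Clamp to [0, 100] → 56
= HSL(173°, 56%, 40%)


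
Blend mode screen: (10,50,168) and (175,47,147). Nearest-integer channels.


Screen: C = 255 - (255-A)×(255-B)/255, rounded to nearest integer
R: 255 - (255-10)×(255-175)/255 = 255 - 19600/255 ≈ 255 - 76.863 = 178.137 → 178
G: 255 - (255-50)×(255-47)/255 = 255 - 42640/255 ≈ 255 - 167.216 = 87.784 → 88
B: 255 - (255-168)×(255-147)/255 = 255 - 9396/255 ≈ 255 - 36.847 = 218.153 → 218
= RGB(178, 88, 218)


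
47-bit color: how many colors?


Colors = 2^bits = 2^47
= 140,737,488,355,328 colors


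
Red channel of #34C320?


Color: #34C320
R = 34 = 52
G = C3 = 195
B = 20 = 32
Red = 52


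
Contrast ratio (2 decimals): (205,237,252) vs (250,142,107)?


Linearize each sRGB channel c=v/255: c/12.92 if c ≤ 0.04045 else ((c+0.055)/1.055)^2.4
L = 0.2126×R_lin + 0.7152×G_lin + 0.0722×B_lin
Color 1 (205,237,252):
  R=205: 205/255≈0.8039 > 0.04045 → ((0.8039+0.055)/1.055)^2.4 ≈ 0.61050
  G=237: 237/255≈0.9294 > 0.04045 → ((0.9294+0.055)/1.055)^2.4 ≈ 0.84687
  B=252: 252/255≈0.9882 > 0.04045 → ((0.9882+0.055)/1.055)^2.4 ≈ 0.97345
  L1 = 0.2126×0.61050 + 0.7152×0.84687 + 0.0722×0.97345 ≈ 0.80576
Color 2 (250,142,107):
  R=250: 250/255≈0.9804 > 0.04045 → ((0.9804+0.055)/1.055)^2.4 ≈ 0.95597
  G=142: 142/255≈0.5569 > 0.04045 → ((0.5569+0.055)/1.055)^2.4 ≈ 0.27050
  B=107: 107/255≈0.4196 > 0.04045 → ((0.4196+0.055)/1.055)^2.4 ≈ 0.14703
  L2 = 0.2126×0.95597 + 0.7152×0.27050 + 0.0722×0.14703 ≈ 0.40732
Lighter = 0.80576, Darker = 0.40732
Ratio = (L_lighter + 0.05) / (L_darker + 0.05)
Ratio = (0.80576 + 0.05) / (0.40732 + 0.05) = 0.85576 / 0.45732 ≈ 1.8713
Ratio ≈ 1.87:1


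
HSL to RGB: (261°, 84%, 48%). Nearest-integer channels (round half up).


H=261°, S=0.84, L=0.48
C = (1-|2L-1|)×S = (1-|-0.04|)×0.84 = 0.8064
H' = H/60 = 261/60 ≈ 4.3500; X = C×(1-|H' mod 2 - 1|) = 0.28224
m = L - C/2 = 0.48 - 0.4032 = 0.0768
Sector ⌊H'⌋ = 4 → (R',G',B') = (0.28224, 0.0, 0.8064)
RGB = ((R'+m)×255, (G'+m)×255, (B'+m)×255) = (91.5552, 19.584, 225.216)
Round half up → RGB(92, 20, 225)


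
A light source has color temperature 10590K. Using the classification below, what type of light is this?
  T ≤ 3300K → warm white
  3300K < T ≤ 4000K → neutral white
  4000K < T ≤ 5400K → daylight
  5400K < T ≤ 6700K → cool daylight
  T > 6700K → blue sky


Temperature: 10590K
10590K > 6700K → blue sky
Classification: blue sky


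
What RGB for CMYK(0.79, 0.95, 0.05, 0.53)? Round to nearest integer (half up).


R = 255 × (1-C) × (1-K) = 255 × 0.21 × 0.47 = 25.1685 → 25
G = 255 × (1-M) × (1-K) = 255 × 0.05 × 0.47 = 5.9925 → 6
B = 255 × (1-Y) × (1-K) = 255 × 0.95 × 0.47 = 113.8575 → 114
= RGB(25, 6, 114)


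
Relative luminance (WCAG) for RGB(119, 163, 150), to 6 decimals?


Linearize each channel (sRGB transfer function): c = v/255; c_lin = c/12.92 if c ≤ 0.04045, else ((c+0.055)/1.055)^2.4
  R: 119/255 ≈ 0.466667 > 0.04045 → ((0.466667+0.055)/1.055)^2.4 ≈ 0.184475
  G: 163/255 ≈ 0.639216 > 0.04045 → ((0.639216+0.055)/1.055)^2.4 ≈ 0.366253
  B: 150/255 ≈ 0.588235 > 0.04045 → ((0.588235+0.055)/1.055)^2.4 ≈ 0.304987
R_lin = 0.184475, G_lin = 0.366253, B_lin = 0.304987
L = 0.2126×R + 0.7152×G + 0.0722×B
L = 0.2126×0.184475 + 0.7152×0.366253 + 0.0722×0.304987
L ≈ 0.323183


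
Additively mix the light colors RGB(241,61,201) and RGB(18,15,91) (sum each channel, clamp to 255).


Additive: each channel = min(255, C₁+C₂)
R: 241+18 = 259 → 255
G: 61+15 = 76 → 76
B: 201+91 = 292 → 255
= RGB(255, 76, 255)


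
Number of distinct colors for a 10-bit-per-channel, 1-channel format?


Total bits = 10 bits/channel × 1 channels = 10 bits
Distinct colors = 2^10
= 1,024 colors


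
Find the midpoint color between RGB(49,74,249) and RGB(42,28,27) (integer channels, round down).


Midpoint: each channel = ⌊(C₁+C₂)/2⌋
R: ⌊(49+42)/2⌋ = 45
G: ⌊(74+28)/2⌋ = 51
B: ⌊(249+27)/2⌋ = 138
= RGB(45, 51, 138)


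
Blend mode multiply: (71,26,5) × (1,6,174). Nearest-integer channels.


Multiply: C = A×B/255, rounded to nearest integer
R: 71×1/255 = 71/255 ≈ 0.278 → 0
G: 26×6/255 = 156/255 ≈ 0.612 → 1
B: 5×174/255 = 870/255 ≈ 3.412 → 3
= RGB(0, 1, 3)


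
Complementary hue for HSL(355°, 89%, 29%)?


Complement = opposite side of color wheel = hue + 180°
H' = (355 + 180) mod 360 = 175°
S and L unchanged.
= HSL(175°, 89%, 29%)


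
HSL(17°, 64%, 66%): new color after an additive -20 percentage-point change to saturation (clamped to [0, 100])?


Original S = 64%
Adjustment = -20 percentage points
New S = 64 + (-20) = 44
Clamp to [0, 100] → 44
= HSL(17°, 44%, 66%)


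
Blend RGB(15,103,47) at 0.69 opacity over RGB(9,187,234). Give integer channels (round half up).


C = α×F + (1-α)×B, with 1-α = 0.31
R: 0.69×15 + 0.31×9 = 10.35 + 2.79 = 13.14 → 13
G: 0.69×103 + 0.31×187 = 71.07 + 57.97 = 129.04 → 129
B: 0.69×47 + 0.31×234 = 32.43 + 72.54 = 104.97 → 105
= RGB(13, 129, 105)


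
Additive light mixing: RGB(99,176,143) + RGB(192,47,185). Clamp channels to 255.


Additive: each channel = min(255, C₁+C₂)
R: 99+192 = 291 → 255
G: 176+47 = 223 → 223
B: 143+185 = 328 → 255
= RGB(255, 223, 255)


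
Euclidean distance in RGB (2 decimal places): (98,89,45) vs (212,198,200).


d = √[(R₁-R₂)² + (G₁-G₂)² + (B₁-B₂)²]
d = √[(98-212)² + (89-198)² + (45-200)²]
d = √[12996 + 11881 + 24025]
d = √48902
d ≈ 221.14


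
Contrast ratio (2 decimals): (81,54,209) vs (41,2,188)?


Linearize each sRGB channel c=v/255: c/12.92 if c ≤ 0.04045 else ((c+0.055)/1.055)^2.4
L = 0.2126×R_lin + 0.7152×G_lin + 0.0722×B_lin
Color 1 (81,54,209):
  R=81: 81/255≈0.3176 > 0.04045 → ((0.3176+0.055)/1.055)^2.4 ≈ 0.08228
  G=54: 54/255≈0.2118 > 0.04045 → ((0.2118+0.055)/1.055)^2.4 ≈ 0.03689
  B=209: 209/255≈0.8196 > 0.04045 → ((0.8196+0.055)/1.055)^2.4 ≈ 0.63760
  L1 = 0.2126×0.08228 + 0.7152×0.03689 + 0.0722×0.63760 ≈ 0.08991
Color 2 (41,2,188):
  R=41: 41/255≈0.1608 > 0.04045 → ((0.1608+0.055)/1.055)^2.4 ≈ 0.02217
  G=2: 2/255≈0.0078 ≤ 0.04045 → 0.0078/12.92 ≈ 0.00061
  B=188: 188/255≈0.7373 > 0.04045 → ((0.7373+0.055)/1.055)^2.4 ≈ 0.50289
  L2 = 0.2126×0.02217 + 0.7152×0.00061 + 0.0722×0.50289 ≈ 0.04146
Lighter = 0.08991, Darker = 0.04146
Ratio = (L_lighter + 0.05) / (L_darker + 0.05)
Ratio = (0.08991 + 0.05) / (0.04146 + 0.05) = 0.13991 / 0.09146 ≈ 1.5298
Ratio ≈ 1.53:1


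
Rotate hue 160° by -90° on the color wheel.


New hue = (H + rotation) mod 360
New hue = (160 -90) mod 360
= 70 mod 360
= 70°


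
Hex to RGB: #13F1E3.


13 → 19 (R)
F1 → 241 (G)
E3 → 227 (B)
= RGB(19, 241, 227)


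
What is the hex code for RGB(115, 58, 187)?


R = 115 → 73 (hex)
G = 58 → 3A (hex)
B = 187 → BB (hex)
Hex = #733ABB


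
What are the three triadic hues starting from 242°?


Triadic: equally spaced at 120° intervals
H1 = 242°
H2 = (242 + 120) mod 360 = 2°
H3 = (242 + 240) mod 360 = 122°
Triadic = 242°, 2°, 122°


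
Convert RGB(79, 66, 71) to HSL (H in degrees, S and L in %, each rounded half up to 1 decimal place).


Normalize: R'=79/255≈0.3098, G'=66/255≈0.2588, B'=71/255≈0.2784
Max=79/255, Min=66/255, Δ=Max-Min=13/255
L = (Max+Min)/2 = (79+66)/510 = 145/510 = 0.28431… → L = 28.4%
L ≤ 0.5 → S = Δ/(Max+Min) = 13/(79+66) = 13/145 = 0.08965… → S = 9.0%
(the 1/255 factors cancel in S and H, so raw channel differences can be used)
Max is R' → H = 60 × (((G-B)/Δ) mod 6) = 60 × (((66-71)/13) mod 6)
  (-5)/13 = -0.3846…; negative, so add 6 → 5.6153…
  H = 60 × 5.6153… = 336.923…° → H = 336.9°
= HSL(336.9°, 9.0%, 28.4%)


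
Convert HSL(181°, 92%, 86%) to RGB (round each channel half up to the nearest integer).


H=181°, S=0.92, L=0.86
C = (1-|2L-1|)×S = (1-|0.72|)×0.92 = 0.2576
H' = H/60 = 181/60 ≈ 3.0167; X = C×(1-|H' mod 2 - 1|) ≈ 0.2533
m = L - C/2 = 0.86 - 0.1288 = 0.7312
Sector ⌊H'⌋ = 3 → (R',G',B') = (0.0, ≈0.2533, 0.2576)
RGB = ((R'+m)×255, (G'+m)×255, (B'+m)×255) = (186.456, 251.0492, 252.144)
Round half up → RGB(186, 251, 252)


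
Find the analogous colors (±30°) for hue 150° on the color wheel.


Base hue: 150°
Left analog: (150 - 30) mod 360 = 120°
Right analog: (150 + 30) mod 360 = 180°
Analogous hues = 120° and 180°


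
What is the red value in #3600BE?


Color: #3600BE
R = 36 = 54
G = 00 = 0
B = BE = 190
Red = 54


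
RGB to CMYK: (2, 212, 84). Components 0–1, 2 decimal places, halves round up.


R'=2/255≈0.0078, G'=212/255≈0.8314, B'=84/255≈0.3294
K = 1 - max(R',G',B') = 1 - 212/255 = 43/255 = 0.16862… → 0.17
(1-R'-K)/(1-K) simplifies to (max-R)/max with max = 212:
C = (212-2)/212 = 210/212 = 0.99056… → 0.99
M = (212-212)/212 = 0/212 = 0 → 0.00
Y = (212-84)/212 = 128/212 = 0.60377… → 0.60
= CMYK(0.99, 0.00, 0.60, 0.17)


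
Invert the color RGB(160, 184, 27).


Invert: (255-R, 255-G, 255-B)
R: 255-160 = 95
G: 255-184 = 71
B: 255-27 = 228
= RGB(95, 71, 228)


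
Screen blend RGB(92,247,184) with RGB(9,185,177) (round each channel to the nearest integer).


Screen: C = 255 - (255-A)×(255-B)/255, rounded to nearest integer
R: 255 - (255-92)×(255-9)/255 = 255 - 40098/255 ≈ 255 - 157.247 = 97.753 → 98
G: 255 - (255-247)×(255-185)/255 = 255 - 560/255 ≈ 255 - 2.196 = 252.804 → 253
B: 255 - (255-184)×(255-177)/255 = 255 - 5538/255 ≈ 255 - 21.718 = 233.282 → 233
= RGB(98, 253, 233)


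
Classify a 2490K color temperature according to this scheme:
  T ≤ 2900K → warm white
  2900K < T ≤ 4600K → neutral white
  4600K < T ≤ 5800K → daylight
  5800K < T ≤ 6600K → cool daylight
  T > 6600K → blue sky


Temperature: 2490K
2490K ≤ 2900K → warm white
Classification: warm white


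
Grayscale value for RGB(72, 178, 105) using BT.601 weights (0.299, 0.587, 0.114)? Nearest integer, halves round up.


Gray = 0.299×R + 0.587×G + 0.114×B
Gray = 0.299×72 + 0.587×178 + 0.114×105
Gray = 21.528 + 104.486 + 11.970
Gray = 137.984 → round half up → 138
Gray = 138


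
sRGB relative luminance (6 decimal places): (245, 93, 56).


Linearize each channel (sRGB transfer function): c = v/255; c_lin = c/12.92 if c ≤ 0.04045, else ((c+0.055)/1.055)^2.4
  R: 245/255 ≈ 0.960784 > 0.04045 → ((0.960784+0.055)/1.055)^2.4 ≈ 0.913099
  G: 93/255 ≈ 0.364706 > 0.04045 → ((0.364706+0.055)/1.055)^2.4 ≈ 0.109462
  B: 56/255 ≈ 0.219608 > 0.04045 → ((0.219608+0.055)/1.055)^2.4 ≈ 0.039546
R_lin = 0.913099, G_lin = 0.109462, B_lin = 0.039546
L = 0.2126×R + 0.7152×G + 0.0722×B
L = 0.2126×0.913099 + 0.7152×0.109462 + 0.0722×0.039546
L ≈ 0.275267


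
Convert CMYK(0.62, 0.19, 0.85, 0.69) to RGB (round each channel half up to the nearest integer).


R = 255 × (1-C) × (1-K) = 255 × 0.38 × 0.31 = 30.039 → 30
G = 255 × (1-M) × (1-K) = 255 × 0.81 × 0.31 = 64.0305 → 64
B = 255 × (1-Y) × (1-K) = 255 × 0.15 × 0.31 = 11.8575 → 12
= RGB(30, 64, 12)


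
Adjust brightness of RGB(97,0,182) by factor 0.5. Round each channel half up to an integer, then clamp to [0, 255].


Multiply each channel by 0.5, round half up, clamp to [0, 255]
R: 97×0.5 = 48.5 → round → 49
G: 0×0.5 = 0
B: 182×0.5 = 91
= RGB(49, 0, 91)


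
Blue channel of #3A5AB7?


Color: #3A5AB7
R = 3A = 58
G = 5A = 90
B = B7 = 183
Blue = 183


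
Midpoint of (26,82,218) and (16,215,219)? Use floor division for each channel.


Midpoint: each channel = ⌊(C₁+C₂)/2⌋
R: ⌊(26+16)/2⌋ = 21
G: ⌊(82+215)/2⌋ = 148
B: ⌊(218+219)/2⌋ = 218
= RGB(21, 148, 218)


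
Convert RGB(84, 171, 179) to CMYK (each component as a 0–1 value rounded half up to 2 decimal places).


R'=84/255≈0.3294, G'=171/255≈0.6706, B'=179/255≈0.7020
K = 1 - max(R',G',B') = 1 - 179/255 = 76/255 = 0.29803… → 0.30
(1-R'-K)/(1-K) simplifies to (max-R)/max with max = 179:
C = (179-84)/179 = 95/179 = 0.53072… → 0.53
M = (179-171)/179 = 8/179 = 0.04469… → 0.04
Y = (179-179)/179 = 0/179 = 0 → 0.00
= CMYK(0.53, 0.04, 0.00, 0.30)


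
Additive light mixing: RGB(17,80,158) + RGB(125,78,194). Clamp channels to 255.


Additive: each channel = min(255, C₁+C₂)
R: 17+125 = 142 → 142
G: 80+78 = 158 → 158
B: 158+194 = 352 → 255
= RGB(142, 158, 255)


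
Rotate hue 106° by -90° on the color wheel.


New hue = (H + rotation) mod 360
New hue = (106 -90) mod 360
= 16 mod 360
= 16°


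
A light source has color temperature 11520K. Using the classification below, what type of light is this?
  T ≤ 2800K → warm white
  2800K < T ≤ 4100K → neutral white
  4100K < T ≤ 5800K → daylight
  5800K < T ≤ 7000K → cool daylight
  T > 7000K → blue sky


Temperature: 11520K
11520K > 7000K → blue sky
Classification: blue sky


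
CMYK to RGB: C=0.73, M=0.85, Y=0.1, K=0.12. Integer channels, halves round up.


R = 255 × (1-C) × (1-K) = 255 × 0.27 × 0.88 = 60.588 → 61
G = 255 × (1-M) × (1-K) = 255 × 0.15 × 0.88 = 33.66 → 34
B = 255 × (1-Y) × (1-K) = 255 × 0.90 × 0.88 = 201.96 → 202
= RGB(61, 34, 202)


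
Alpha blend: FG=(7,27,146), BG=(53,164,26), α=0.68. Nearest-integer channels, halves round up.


C = α×F + (1-α)×B, with 1-α = 0.32
R: 0.68×7 + 0.32×53 = 4.76 + 16.96 = 21.72 → 22
G: 0.68×27 + 0.32×164 = 18.36 + 52.48 = 70.84 → 71
B: 0.68×146 + 0.32×26 = 99.28 + 8.32 = 107.60 → 108
= RGB(22, 71, 108)


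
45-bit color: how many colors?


Colors = 2^bits = 2^45
= 35,184,372,088,832 colors


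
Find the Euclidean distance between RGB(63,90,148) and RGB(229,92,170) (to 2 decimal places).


d = √[(R₁-R₂)² + (G₁-G₂)² + (B₁-B₂)²]
d = √[(63-229)² + (90-92)² + (148-170)²]
d = √[27556 + 4 + 484]
d = √28044
d ≈ 167.46


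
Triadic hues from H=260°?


Triadic: equally spaced at 120° intervals
H1 = 260°
H2 = (260 + 120) mod 360 = 20°
H3 = (260 + 240) mod 360 = 140°
Triadic = 260°, 20°, 140°


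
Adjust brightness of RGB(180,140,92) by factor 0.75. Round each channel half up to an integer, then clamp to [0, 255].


Multiply each channel by 0.75, round half up, clamp to [0, 255]
R: 180×0.75 = 135
G: 140×0.75 = 105
B: 92×0.75 = 69
= RGB(135, 105, 69)


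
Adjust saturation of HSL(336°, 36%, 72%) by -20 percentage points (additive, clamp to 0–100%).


Original S = 36%
Adjustment = -20 percentage points
New S = 36 + (-20) = 16
Clamp to [0, 100] → 16
= HSL(336°, 16%, 72%)


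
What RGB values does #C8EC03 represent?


C8 → 200 (R)
EC → 236 (G)
03 → 3 (B)
= RGB(200, 236, 3)


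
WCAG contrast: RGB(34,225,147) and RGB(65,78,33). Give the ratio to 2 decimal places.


Linearize each sRGB channel c=v/255: c/12.92 if c ≤ 0.04045 else ((c+0.055)/1.055)^2.4
L = 0.2126×R_lin + 0.7152×G_lin + 0.0722×B_lin
Color 1 (34,225,147):
  R=34: 34/255≈0.1333 > 0.04045 → ((0.1333+0.055)/1.055)^2.4 ≈ 0.01600
  G=225: 225/255≈0.8824 > 0.04045 → ((0.8824+0.055)/1.055)^2.4 ≈ 0.75294
  B=147: 147/255≈0.5765 > 0.04045 → ((0.5765+0.055)/1.055)^2.4 ≈ 0.29177
  L1 = 0.2126×0.01600 + 0.7152×0.75294 + 0.0722×0.29177 ≈ 0.56297
Color 2 (65,78,33):
  R=65: 65/255≈0.2549 > 0.04045 → ((0.2549+0.055)/1.055)^2.4 ≈ 0.05286
  G=78: 78/255≈0.3059 > 0.04045 → ((0.3059+0.055)/1.055)^2.4 ≈ 0.07619
  B=33: 33/255≈0.1294 > 0.04045 → ((0.1294+0.055)/1.055)^2.4 ≈ 0.01521
  L2 = 0.2126×0.05286 + 0.7152×0.07619 + 0.0722×0.01521 ≈ 0.06682
Lighter = 0.56297, Darker = 0.06682
Ratio = (L_lighter + 0.05) / (L_darker + 0.05)
Ratio = (0.56297 + 0.05) / (0.06682 + 0.05) = 0.61297 / 0.11682 ≈ 5.2470
Ratio ≈ 5.25:1


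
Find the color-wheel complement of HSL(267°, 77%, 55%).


Complement = opposite side of color wheel = hue + 180°
H' = (267 + 180) mod 360 = 87°
S and L unchanged.
= HSL(87°, 77%, 55%)


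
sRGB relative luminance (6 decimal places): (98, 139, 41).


Linearize each channel (sRGB transfer function): c = v/255; c_lin = c/12.92 if c ≤ 0.04045, else ((c+0.055)/1.055)^2.4
  R: 98/255 ≈ 0.384314 > 0.04045 → ((0.384314+0.055)/1.055)^2.4 ≈ 0.122139
  G: 139/255 ≈ 0.545098 > 0.04045 → ((0.545098+0.055)/1.055)^2.4 ≈ 0.258183
  B: 41/255 ≈ 0.160784 > 0.04045 → ((0.160784+0.055)/1.055)^2.4 ≈ 0.022174
R_lin = 0.122139, G_lin = 0.258183, B_lin = 0.022174
L = 0.2126×R + 0.7152×G + 0.0722×B
L = 0.2126×0.122139 + 0.7152×0.258183 + 0.0722×0.022174
L ≈ 0.212220


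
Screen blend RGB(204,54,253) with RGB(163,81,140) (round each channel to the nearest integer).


Screen: C = 255 - (255-A)×(255-B)/255, rounded to nearest integer
R: 255 - (255-204)×(255-163)/255 = 255 - 4692/255 ≈ 255 - 18.400 = 236.600 → 237
G: 255 - (255-54)×(255-81)/255 = 255 - 34974/255 ≈ 255 - 137.153 = 117.847 → 118
B: 255 - (255-253)×(255-140)/255 = 255 - 230/255 ≈ 255 - 0.902 = 254.098 → 254
= RGB(237, 118, 254)


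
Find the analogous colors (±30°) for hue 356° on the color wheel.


Base hue: 356°
Left analog: (356 - 30) mod 360 = 326°
Right analog: (356 + 30) mod 360 = 26°
Analogous hues = 326° and 26°


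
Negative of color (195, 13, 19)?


Invert: (255-R, 255-G, 255-B)
R: 255-195 = 60
G: 255-13 = 242
B: 255-19 = 236
= RGB(60, 242, 236)


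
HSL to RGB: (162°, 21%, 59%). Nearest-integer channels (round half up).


H=162°, S=0.21, L=0.59
C = (1-|2L-1|)×S = (1-|0.18|)×0.21 = 0.1722
H' = H/60 = 162/60 ≈ 2.7000; X = C×(1-|H' mod 2 - 1|) = 0.12054
m = L - C/2 = 0.59 - 0.0861 = 0.5039
Sector ⌊H'⌋ = 2 → (R',G',B') = (0.0, 0.1722, 0.12054)
RGB = ((R'+m)×255, (G'+m)×255, (B'+m)×255) = (128.4945, 172.4055, 159.2322)
Round half up → RGB(128, 172, 159)


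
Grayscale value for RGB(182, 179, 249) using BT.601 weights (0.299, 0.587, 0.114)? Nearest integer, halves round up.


Gray = 0.299×R + 0.587×G + 0.114×B
Gray = 0.299×182 + 0.587×179 + 0.114×249
Gray = 54.418 + 105.073 + 28.386
Gray = 187.877 → round half up → 188
Gray = 188


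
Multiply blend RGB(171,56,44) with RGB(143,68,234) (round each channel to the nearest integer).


Multiply: C = A×B/255, rounded to nearest integer
R: 171×143/255 = 24453/255 ≈ 95.894 → 96
G: 56×68/255 = 3808/255 ≈ 14.933 → 15
B: 44×234/255 = 10296/255 ≈ 40.376 → 40
= RGB(96, 15, 40)


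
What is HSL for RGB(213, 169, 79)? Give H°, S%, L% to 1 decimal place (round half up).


Normalize: R'=213/255≈0.8353, G'=169/255≈0.6627, B'=79/255≈0.3098
Max=213/255, Min=79/255, Δ=Max-Min=134/255
L = (Max+Min)/2 = (213+79)/510 = 292/510 = 0.57254… → L = 57.3%
L > 0.5 → S = Δ/(2-Max-Min) = 134/(510-213-79) = 134/218 = 0.61467… → S = 61.5%
(the 1/255 factors cancel in S and H, so raw channel differences can be used)
Max is R' → H = 60 × (((G-B)/Δ) mod 6) = 60 × (((169-79)/134) mod 6)
  90/134 = 0.6716…
  H = 60 × 0.6716… = 40.298…° → H = 40.3°
= HSL(40.3°, 61.5%, 57.3%)


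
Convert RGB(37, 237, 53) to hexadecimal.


R = 37 → 25 (hex)
G = 237 → ED (hex)
B = 53 → 35 (hex)
Hex = #25ED35


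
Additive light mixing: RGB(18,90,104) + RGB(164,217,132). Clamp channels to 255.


Additive: each channel = min(255, C₁+C₂)
R: 18+164 = 182 → 182
G: 90+217 = 307 → 255
B: 104+132 = 236 → 236
= RGB(182, 255, 236)


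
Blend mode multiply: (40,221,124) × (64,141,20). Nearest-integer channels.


Multiply: C = A×B/255, rounded to nearest integer
R: 40×64/255 = 2560/255 ≈ 10.039 → 10
G: 221×141/255 = 31161/255 ≈ 122.200 → 122
B: 124×20/255 = 2480/255 ≈ 9.725 → 10
= RGB(10, 122, 10)


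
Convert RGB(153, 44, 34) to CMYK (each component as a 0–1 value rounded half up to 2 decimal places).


R'=153/255≈0.6000, G'=44/255≈0.1725, B'=34/255≈0.1333
K = 1 - max(R',G',B') = 1 - 153/255 = 102/255 = 0.4 → 0.40
(1-R'-K)/(1-K) simplifies to (max-R)/max with max = 153:
C = (153-153)/153 = 0/153 = 0 → 0.00
M = (153-44)/153 = 109/153 = 0.71241… → 0.71
Y = (153-34)/153 = 119/153 = 0.77777… → 0.78
= CMYK(0.00, 0.71, 0.78, 0.40)


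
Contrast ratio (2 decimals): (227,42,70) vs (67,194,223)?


Linearize each sRGB channel c=v/255: c/12.92 if c ≤ 0.04045 else ((c+0.055)/1.055)^2.4
L = 0.2126×R_lin + 0.7152×G_lin + 0.0722×B_lin
Color 1 (227,42,70):
  R=227: 227/255≈0.8902 > 0.04045 → ((0.8902+0.055)/1.055)^2.4 ≈ 0.76815
  G=42: 42/255≈0.1647 > 0.04045 → ((0.1647+0.055)/1.055)^2.4 ≈ 0.02315
  B=70: 70/255≈0.2745 > 0.04045 → ((0.2745+0.055)/1.055)^2.4 ≈ 0.06125
  L1 = 0.2126×0.76815 + 0.7152×0.02315 + 0.0722×0.06125 ≈ 0.18429
Color 2 (67,194,223):
  R=67: 67/255≈0.2627 > 0.04045 → ((0.2627+0.055)/1.055)^2.4 ≈ 0.05613
  G=194: 194/255≈0.7608 > 0.04045 → ((0.7608+0.055)/1.055)^2.4 ≈ 0.53948
  B=223: 223/255≈0.8745 > 0.04045 → ((0.8745+0.055)/1.055)^2.4 ≈ 0.73791
  L2 = 0.2126×0.05613 + 0.7152×0.53948 + 0.0722×0.73791 ≈ 0.45105
Lighter = 0.45105, Darker = 0.18429
Ratio = (L_lighter + 0.05) / (L_darker + 0.05)
Ratio = (0.45105 + 0.05) / (0.18429 + 0.05) = 0.50105 / 0.23429 ≈ 2.1386
Ratio ≈ 2.14:1


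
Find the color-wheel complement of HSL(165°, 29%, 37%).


Complement = opposite side of color wheel = hue + 180°
H' = (165 + 180) mod 360 = 345°
S and L unchanged.
= HSL(345°, 29%, 37%)


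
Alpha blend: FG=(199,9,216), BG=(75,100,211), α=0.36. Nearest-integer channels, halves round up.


C = α×F + (1-α)×B, with 1-α = 0.64
R: 0.36×199 + 0.64×75 = 71.64 + 48.00 = 119.64 → 120
G: 0.36×9 + 0.64×100 = 3.24 + 64.00 = 67.24 → 67
B: 0.36×216 + 0.64×211 = 77.76 + 135.04 = 212.80 → 213
= RGB(120, 67, 213)


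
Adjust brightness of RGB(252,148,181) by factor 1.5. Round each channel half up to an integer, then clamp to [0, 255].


Multiply each channel by 1.5, round half up, clamp to [0, 255]
R: 252×1.5 = 378 → clamp → 255
G: 148×1.5 = 222
B: 181×1.5 = 271.5 → round → 272 → clamp → 255
= RGB(255, 222, 255)


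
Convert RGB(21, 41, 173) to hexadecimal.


R = 21 → 15 (hex)
G = 41 → 29 (hex)
B = 173 → AD (hex)
Hex = #1529AD


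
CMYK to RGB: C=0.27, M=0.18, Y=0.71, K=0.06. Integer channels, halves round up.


R = 255 × (1-C) × (1-K) = 255 × 0.73 × 0.94 = 174.981 → 175
G = 255 × (1-M) × (1-K) = 255 × 0.82 × 0.94 = 196.554 → 197
B = 255 × (1-Y) × (1-K) = 255 × 0.29 × 0.94 = 69.513 → 70
= RGB(175, 197, 70)


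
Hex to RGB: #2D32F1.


2D → 45 (R)
32 → 50 (G)
F1 → 241 (B)
= RGB(45, 50, 241)


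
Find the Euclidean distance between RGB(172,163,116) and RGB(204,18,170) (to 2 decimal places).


d = √[(R₁-R₂)² + (G₁-G₂)² + (B₁-B₂)²]
d = √[(172-204)² + (163-18)² + (116-170)²]
d = √[1024 + 21025 + 2916]
d = √24965
d ≈ 158.00


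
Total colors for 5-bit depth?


Colors = 2^bits = 2^5
= 32 colors


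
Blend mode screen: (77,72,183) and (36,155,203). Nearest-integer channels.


Screen: C = 255 - (255-A)×(255-B)/255, rounded to nearest integer
R: 255 - (255-77)×(255-36)/255 = 255 - 38982/255 ≈ 255 - 152.871 = 102.129 → 102
G: 255 - (255-72)×(255-155)/255 = 255 - 18300/255 ≈ 255 - 71.765 = 183.235 → 183
B: 255 - (255-183)×(255-203)/255 = 255 - 3744/255 ≈ 255 - 14.682 = 240.318 → 240
= RGB(102, 183, 240)


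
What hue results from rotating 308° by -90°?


New hue = (H + rotation) mod 360
New hue = (308 -90) mod 360
= 218 mod 360
= 218°


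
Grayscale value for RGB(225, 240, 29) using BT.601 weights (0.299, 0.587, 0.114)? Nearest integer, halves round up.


Gray = 0.299×R + 0.587×G + 0.114×B
Gray = 0.299×225 + 0.587×240 + 0.114×29
Gray = 67.275 + 140.880 + 3.306
Gray = 211.461 → round half up → 211
Gray = 211


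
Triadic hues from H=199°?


Triadic: equally spaced at 120° intervals
H1 = 199°
H2 = (199 + 120) mod 360 = 319°
H3 = (199 + 240) mod 360 = 79°
Triadic = 199°, 319°, 79°


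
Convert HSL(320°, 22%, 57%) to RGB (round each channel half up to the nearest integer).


H=320°, S=0.22, L=0.57
C = (1-|2L-1|)×S = (1-|0.14|)×0.22 = 0.1892
H' = H/60 = 320/60 ≈ 5.3333; X = C×(1-|H' mod 2 - 1|) ≈ 0.1261
m = L - C/2 = 0.57 - 0.0946 = 0.4754
Sector ⌊H'⌋ = 5 → (R',G',B') = (0.1892, 0.0, ≈0.1261)
RGB = ((R'+m)×255, (G'+m)×255, (B'+m)×255) = (169.473, 121.227, 153.391)
Round half up → RGB(169, 121, 153)


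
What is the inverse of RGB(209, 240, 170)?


Invert: (255-R, 255-G, 255-B)
R: 255-209 = 46
G: 255-240 = 15
B: 255-170 = 85
= RGB(46, 15, 85)


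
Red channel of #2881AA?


Color: #2881AA
R = 28 = 40
G = 81 = 129
B = AA = 170
Red = 40


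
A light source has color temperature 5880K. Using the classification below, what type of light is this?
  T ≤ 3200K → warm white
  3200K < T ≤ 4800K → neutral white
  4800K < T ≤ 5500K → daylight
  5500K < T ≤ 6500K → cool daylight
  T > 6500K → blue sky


Temperature: 5880K
5500K < 5880K ≤ 6500K → cool daylight
Classification: cool daylight


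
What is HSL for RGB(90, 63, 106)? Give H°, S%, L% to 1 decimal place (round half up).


Normalize: R'=90/255≈0.3529, G'=63/255≈0.2471, B'=106/255≈0.4157
Max=106/255, Min=63/255, Δ=Max-Min=43/255
L = (Max+Min)/2 = (106+63)/510 = 169/510 = 0.33137… → L = 33.1%
L ≤ 0.5 → S = Δ/(Max+Min) = 43/(106+63) = 43/169 = 0.25443… → S = 25.4%
(the 1/255 factors cancel in S and H, so raw channel differences can be used)
Max is B' → H = 60 × ((R-G)/Δ + 4) = 60 × ((90-63)/43 + 4)
  27/43 + 4 = 0.6279… + 4 = 4.6279…
  H = 60 × 4.6279… = 277.674…° → H = 277.7°
= HSL(277.7°, 25.4%, 33.1%)


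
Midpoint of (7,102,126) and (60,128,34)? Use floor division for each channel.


Midpoint: each channel = ⌊(C₁+C₂)/2⌋
R: ⌊(7+60)/2⌋ = 33
G: ⌊(102+128)/2⌋ = 115
B: ⌊(126+34)/2⌋ = 80
= RGB(33, 115, 80)


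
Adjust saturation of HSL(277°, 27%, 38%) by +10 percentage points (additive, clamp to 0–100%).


Original S = 27%
Adjustment = +10 percentage points
New S = 27 + (10) = 37
Clamp to [0, 100] → 37
= HSL(277°, 37%, 38%)


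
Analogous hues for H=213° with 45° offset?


Base hue: 213°
Left analog: (213 - 45) mod 360 = 168°
Right analog: (213 + 45) mod 360 = 258°
Analogous hues = 168° and 258°


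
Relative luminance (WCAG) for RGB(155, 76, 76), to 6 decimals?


Linearize each channel (sRGB transfer function): c = v/255; c_lin = c/12.92 if c ≤ 0.04045, else ((c+0.055)/1.055)^2.4
  R: 155/255 ≈ 0.607843 > 0.04045 → ((0.607843+0.055)/1.055)^2.4 ≈ 0.327778
  G: 76/255 ≈ 0.298039 > 0.04045 → ((0.298039+0.055)/1.055)^2.4 ≈ 0.072272
  B: 76/255 ≈ 0.298039 > 0.04045 → ((0.298039+0.055)/1.055)^2.4 ≈ 0.072272
R_lin = 0.327778, G_lin = 0.072272, B_lin = 0.072272
L = 0.2126×R + 0.7152×G + 0.0722×B
L = 0.2126×0.327778 + 0.7152×0.072272 + 0.0722×0.072272
L ≈ 0.126592


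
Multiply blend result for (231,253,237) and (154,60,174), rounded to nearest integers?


Multiply: C = A×B/255, rounded to nearest integer
R: 231×154/255 = 35574/255 ≈ 139.506 → 140
G: 253×60/255 = 15180/255 ≈ 59.529 → 60
B: 237×174/255 = 41238/255 ≈ 161.718 → 162
= RGB(140, 60, 162)


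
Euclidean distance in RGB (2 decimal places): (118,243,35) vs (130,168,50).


d = √[(R₁-R₂)² + (G₁-G₂)² + (B₁-B₂)²]
d = √[(118-130)² + (243-168)² + (35-50)²]
d = √[144 + 5625 + 225]
d = √5994
d ≈ 77.42


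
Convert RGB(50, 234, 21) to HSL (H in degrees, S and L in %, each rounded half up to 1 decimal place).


Normalize: R'=50/255≈0.1961, G'=234/255≈0.9176, B'=21/255≈0.0824
Max=234/255, Min=21/255, Δ=Max-Min=213/255
L = (Max+Min)/2 = (234+21)/510 = 255/510 = 0.5 → L = 50.0%
L ≤ 0.5 → S = Δ/(Max+Min) = 213/(234+21) = 213/255 = 0.83529… → S = 83.5%
(the 1/255 factors cancel in S and H, so raw channel differences can be used)
Max is G' → H = 60 × ((B-R)/Δ + 2) = 60 × ((21-50)/213 + 2)
  -29/213 + 2 = -0.1361… + 2 = 1.8638…
  H = 60 × 1.8638… = 111.830…° → H = 111.8°
= HSL(111.8°, 83.5%, 50.0%)


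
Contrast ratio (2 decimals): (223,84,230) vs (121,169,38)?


Linearize each sRGB channel c=v/255: c/12.92 if c ≤ 0.04045 else ((c+0.055)/1.055)^2.4
L = 0.2126×R_lin + 0.7152×G_lin + 0.0722×B_lin
Color 1 (223,84,230):
  R=223: 223/255≈0.8745 > 0.04045 → ((0.8745+0.055)/1.055)^2.4 ≈ 0.73791
  G=84: 84/255≈0.3294 > 0.04045 → ((0.3294+0.055)/1.055)^2.4 ≈ 0.08866
  B=230: 230/255≈0.9020 > 0.04045 → ((0.9020+0.055)/1.055)^2.4 ≈ 0.79130
  L1 = 0.2126×0.73791 + 0.7152×0.08866 + 0.0722×0.79130 ≈ 0.27742
Color 2 (121,169,38):
  R=121: 121/255≈0.4745 > 0.04045 → ((0.4745+0.055)/1.055)^2.4 ≈ 0.19120
  G=169: 169/255≈0.6627 > 0.04045 → ((0.6627+0.055)/1.055)^2.4 ≈ 0.39676
  B=38: 38/255≈0.1490 > 0.04045 → ((0.1490+0.055)/1.055)^2.4 ≈ 0.01938
  L2 = 0.2126×0.19120 + 0.7152×0.39676 + 0.0722×0.01938 ≈ 0.32581
Lighter = 0.32581, Darker = 0.27742
Ratio = (L_lighter + 0.05) / (L_darker + 0.05)
Ratio = (0.32581 + 0.05) / (0.27742 + 0.05) = 0.37581 / 0.32742 ≈ 1.1478
Ratio ≈ 1.15:1


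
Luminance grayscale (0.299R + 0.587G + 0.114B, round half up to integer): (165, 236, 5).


Gray = 0.299×R + 0.587×G + 0.114×B
Gray = 0.299×165 + 0.587×236 + 0.114×5
Gray = 49.335 + 138.532 + 0.570
Gray = 188.437 → round half up → 188
Gray = 188


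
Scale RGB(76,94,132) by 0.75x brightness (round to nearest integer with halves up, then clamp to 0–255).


Multiply each channel by 0.75, round half up, clamp to [0, 255]
R: 76×0.75 = 57
G: 94×0.75 = 70.5 → round → 71
B: 132×0.75 = 99
= RGB(57, 71, 99)


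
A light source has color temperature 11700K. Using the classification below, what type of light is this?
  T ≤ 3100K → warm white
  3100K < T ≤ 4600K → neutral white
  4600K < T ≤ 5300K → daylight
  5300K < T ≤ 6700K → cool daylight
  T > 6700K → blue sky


Temperature: 11700K
11700K > 6700K → blue sky
Classification: blue sky


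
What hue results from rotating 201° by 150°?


New hue = (H + rotation) mod 360
New hue = (201 + 150) mod 360
= 351 mod 360
= 351°


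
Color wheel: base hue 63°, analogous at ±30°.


Base hue: 63°
Left analog: (63 - 30) mod 360 = 33°
Right analog: (63 + 30) mod 360 = 93°
Analogous hues = 33° and 93°


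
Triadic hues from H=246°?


Triadic: equally spaced at 120° intervals
H1 = 246°
H2 = (246 + 120) mod 360 = 6°
H3 = (246 + 240) mod 360 = 126°
Triadic = 246°, 6°, 126°


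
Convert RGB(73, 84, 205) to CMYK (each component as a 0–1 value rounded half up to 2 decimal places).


R'=73/255≈0.2863, G'=84/255≈0.3294, B'=205/255≈0.8039
K = 1 - max(R',G',B') = 1 - 205/255 = 50/255 = 0.19607… → 0.20
(1-R'-K)/(1-K) simplifies to (max-R)/max with max = 205:
C = (205-73)/205 = 132/205 = 0.64390… → 0.64
M = (205-84)/205 = 121/205 = 0.59024… → 0.59
Y = (205-205)/205 = 0/205 = 0 → 0.00
= CMYK(0.64, 0.59, 0.00, 0.20)


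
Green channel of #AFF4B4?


Color: #AFF4B4
R = AF = 175
G = F4 = 244
B = B4 = 180
Green = 244


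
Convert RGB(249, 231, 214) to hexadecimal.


R = 249 → F9 (hex)
G = 231 → E7 (hex)
B = 214 → D6 (hex)
Hex = #F9E7D6


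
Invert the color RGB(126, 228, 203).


Invert: (255-R, 255-G, 255-B)
R: 255-126 = 129
G: 255-228 = 27
B: 255-203 = 52
= RGB(129, 27, 52)


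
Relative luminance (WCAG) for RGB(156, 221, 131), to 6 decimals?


Linearize each channel (sRGB transfer function): c = v/255; c_lin = c/12.92 if c ≤ 0.04045, else ((c+0.055)/1.055)^2.4
  R: 156/255 ≈ 0.611765 > 0.04045 → ((0.611765+0.055)/1.055)^2.4 ≈ 0.332452
  G: 221/255 ≈ 0.866667 > 0.04045 → ((0.866667+0.055)/1.055)^2.4 ≈ 0.723055
  B: 131/255 ≈ 0.513725 > 0.04045 → ((0.513725+0.055)/1.055)^2.4 ≈ 0.226966
R_lin = 0.332452, G_lin = 0.723055, B_lin = 0.226966
L = 0.2126×R + 0.7152×G + 0.0722×B
L = 0.2126×0.332452 + 0.7152×0.723055 + 0.0722×0.226966
L ≈ 0.604195


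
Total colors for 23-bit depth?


Colors = 2^bits = 2^23
= 8,388,608 colors


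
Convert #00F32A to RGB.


00 → 0 (R)
F3 → 243 (G)
2A → 42 (B)
= RGB(0, 243, 42)


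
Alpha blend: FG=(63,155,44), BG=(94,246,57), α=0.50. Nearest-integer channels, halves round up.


C = α×F + (1-α)×B, with 1-α = 0.50
R: 0.50×63 + 0.50×94 = 31.50 + 47.00 = 78.50 → 79
G: 0.50×155 + 0.50×246 = 77.50 + 123.00 = 200.50 → 201
B: 0.50×44 + 0.50×57 = 22.00 + 28.50 = 50.50 → 51
= RGB(79, 201, 51)


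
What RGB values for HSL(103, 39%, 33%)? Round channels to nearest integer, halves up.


H=103°, S=0.39, L=0.33
C = (1-|2L-1|)×S = (1-|-0.34|)×0.39 = 0.2574
H' = H/60 = 103/60 ≈ 1.7167; X = C×(1-|H' mod 2 - 1|) = 0.07293
m = L - C/2 = 0.33 - 0.1287 = 0.2013
Sector ⌊H'⌋ = 1 → (R',G',B') = (0.07293, 0.2574, 0.0)
RGB = ((R'+m)×255, (G'+m)×255, (B'+m)×255) = (69.92865, 116.9685, 51.3315)
Round half up → RGB(70, 117, 51)


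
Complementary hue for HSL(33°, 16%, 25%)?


Complement = opposite side of color wheel = hue + 180°
H' = (33 + 180) mod 360 = 213°
S and L unchanged.
= HSL(213°, 16%, 25%)


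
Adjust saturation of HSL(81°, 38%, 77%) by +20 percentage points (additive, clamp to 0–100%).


Original S = 38%
Adjustment = +20 percentage points
New S = 38 + (20) = 58
Clamp to [0, 100] → 58
= HSL(81°, 58%, 77%)


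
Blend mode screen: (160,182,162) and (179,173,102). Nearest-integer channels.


Screen: C = 255 - (255-A)×(255-B)/255, rounded to nearest integer
R: 255 - (255-160)×(255-179)/255 = 255 - 7220/255 ≈ 255 - 28.314 = 226.686 → 227
G: 255 - (255-182)×(255-173)/255 = 255 - 5986/255 ≈ 255 - 23.475 = 231.525 → 232
B: 255 - (255-162)×(255-102)/255 = 255 - 14229/255 ≈ 255 - 55.800 = 199.200 → 199
= RGB(227, 232, 199)


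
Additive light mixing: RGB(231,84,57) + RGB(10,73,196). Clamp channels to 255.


Additive: each channel = min(255, C₁+C₂)
R: 231+10 = 241 → 241
G: 84+73 = 157 → 157
B: 57+196 = 253 → 253
= RGB(241, 157, 253)


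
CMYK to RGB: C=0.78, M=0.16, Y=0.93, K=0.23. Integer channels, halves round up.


R = 255 × (1-C) × (1-K) = 255 × 0.22 × 0.77 = 43.197 → 43
G = 255 × (1-M) × (1-K) = 255 × 0.84 × 0.77 = 164.934 → 165
B = 255 × (1-Y) × (1-K) = 255 × 0.07 × 0.77 = 13.7445 → 14
= RGB(43, 165, 14)


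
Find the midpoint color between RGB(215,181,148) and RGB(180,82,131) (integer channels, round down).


Midpoint: each channel = ⌊(C₁+C₂)/2⌋
R: ⌊(215+180)/2⌋ = 197
G: ⌊(181+82)/2⌋ = 131
B: ⌊(148+131)/2⌋ = 139
= RGB(197, 131, 139)


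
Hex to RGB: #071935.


07 → 7 (R)
19 → 25 (G)
35 → 53 (B)
= RGB(7, 25, 53)


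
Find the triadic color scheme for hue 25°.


Triadic: equally spaced at 120° intervals
H1 = 25°
H2 = (25 + 120) mod 360 = 145°
H3 = (25 + 240) mod 360 = 265°
Triadic = 25°, 145°, 265°


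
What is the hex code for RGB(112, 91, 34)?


R = 112 → 70 (hex)
G = 91 → 5B (hex)
B = 34 → 22 (hex)
Hex = #705B22


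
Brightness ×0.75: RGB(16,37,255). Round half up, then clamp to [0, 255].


Multiply each channel by 0.75, round half up, clamp to [0, 255]
R: 16×0.75 = 12
G: 37×0.75 = 27.75 → round → 28
B: 255×0.75 = 191.25 → round → 191
= RGB(12, 28, 191)


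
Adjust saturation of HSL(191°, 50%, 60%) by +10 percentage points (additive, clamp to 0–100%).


Original S = 50%
Adjustment = +10 percentage points
New S = 50 + (10) = 60
Clamp to [0, 100] → 60
= HSL(191°, 60%, 60%)


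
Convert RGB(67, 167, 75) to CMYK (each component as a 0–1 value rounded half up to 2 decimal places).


R'=67/255≈0.2627, G'=167/255≈0.6549, B'=75/255≈0.2941
K = 1 - max(R',G',B') = 1 - 167/255 = 88/255 = 0.34509… → 0.35
(1-R'-K)/(1-K) simplifies to (max-R)/max with max = 167:
C = (167-67)/167 = 100/167 = 0.59880… → 0.60
M = (167-167)/167 = 0/167 = 0 → 0.00
Y = (167-75)/167 = 92/167 = 0.55089… → 0.55
= CMYK(0.60, 0.00, 0.55, 0.35)


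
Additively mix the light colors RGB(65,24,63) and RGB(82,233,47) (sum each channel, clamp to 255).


Additive: each channel = min(255, C₁+C₂)
R: 65+82 = 147 → 147
G: 24+233 = 257 → 255
B: 63+47 = 110 → 110
= RGB(147, 255, 110)


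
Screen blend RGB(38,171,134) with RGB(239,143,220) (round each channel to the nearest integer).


Screen: C = 255 - (255-A)×(255-B)/255, rounded to nearest integer
R: 255 - (255-38)×(255-239)/255 = 255 - 3472/255 ≈ 255 - 13.616 = 241.384 → 241
G: 255 - (255-171)×(255-143)/255 = 255 - 9408/255 ≈ 255 - 36.894 = 218.106 → 218
B: 255 - (255-134)×(255-220)/255 = 255 - 4235/255 ≈ 255 - 16.608 = 238.392 → 238
= RGB(241, 218, 238)


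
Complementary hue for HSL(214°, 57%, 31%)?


Complement = opposite side of color wheel = hue + 180°
H' = (214 + 180) mod 360 = 34°
S and L unchanged.
= HSL(34°, 57%, 31%)


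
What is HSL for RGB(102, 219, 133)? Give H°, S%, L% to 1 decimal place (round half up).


Normalize: R'=102/255≈0.4000, G'=219/255≈0.8588, B'=133/255≈0.5216
Max=219/255, Min=102/255, Δ=Max-Min=117/255
L = (Max+Min)/2 = (219+102)/510 = 321/510 = 0.62941… → L = 62.9%
L > 0.5 → S = Δ/(2-Max-Min) = 117/(510-219-102) = 117/189 = 0.61904… → S = 61.9%
(the 1/255 factors cancel in S and H, so raw channel differences can be used)
Max is G' → H = 60 × ((B-R)/Δ + 2) = 60 × ((133-102)/117 + 2)
  31/117 + 2 = 0.2649… + 2 = 2.2649…
  H = 60 × 2.2649… = 135.897…° → H = 135.9°
= HSL(135.9°, 61.9%, 62.9%)
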